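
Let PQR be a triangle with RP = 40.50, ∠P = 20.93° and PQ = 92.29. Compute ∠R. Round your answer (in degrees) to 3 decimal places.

144.193

By the law of cosines, QR² = RP² + PQ² − 2·RP·PQ·cos P = 3175.5, so QR ≈ 56.351.
Law of cosines again: cos R = (QR² + RP² − PQ²)/(2·QR·RP) ≈ -0.81099, so ∠R ≈ 144.19°.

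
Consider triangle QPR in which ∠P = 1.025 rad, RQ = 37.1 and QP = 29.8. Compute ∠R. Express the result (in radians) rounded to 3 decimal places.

Law of sines: sin R = QP·sin P/RQ ≈ 0.68654.
Since RQ ≥ QP, only the acute value applies: ∠R ≈ 0.757 rad.
Then ∠Q = π − ∠P − ∠R ≈ 1.360 rad.

0.757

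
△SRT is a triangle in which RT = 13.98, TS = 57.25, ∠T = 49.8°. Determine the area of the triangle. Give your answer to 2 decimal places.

Area = ½·RT·TS·sin T ≈ 305.65.

305.65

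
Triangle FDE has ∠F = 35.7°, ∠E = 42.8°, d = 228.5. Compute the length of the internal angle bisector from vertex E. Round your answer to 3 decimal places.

t_E ≈ 158.809

The third angle is ∠D = 180° − ∠E − ∠F = 101.50°.
Law of sines: f = d·sin F/sin D ≈ 136.07.
Law of sines: e = d·sin E/sin D ≈ 158.43.
The bisector from E has length 2·f·d·cos(∠E/2)/(f+d) ≈ 158.81.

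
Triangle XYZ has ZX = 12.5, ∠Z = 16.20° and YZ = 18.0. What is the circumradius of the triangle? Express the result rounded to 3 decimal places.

By the law of cosines, XY² = YZ² + ZX² − 2·YZ·ZX·cos Z = 48.118, so XY ≈ 6.9367.
Area = ½·YZ·ZX·sin Z ≈ 31.386.
Circumradius = XY/(2 sin Z) ≈ 12.432.

12.432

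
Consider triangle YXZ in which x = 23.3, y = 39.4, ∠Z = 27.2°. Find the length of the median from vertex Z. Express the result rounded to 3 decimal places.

30.530

By the law of cosines, z² = y² + x² − 2·y·x·cos Z = 462.25, so z ≈ 21.5.
Median from Z: ½√(2·y² + 2·x² − z²) ≈ 30.53.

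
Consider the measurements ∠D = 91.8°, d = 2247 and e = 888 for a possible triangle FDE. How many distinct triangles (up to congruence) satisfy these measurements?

1

e·sin D = 888·sin(91.8°) ≈ 887.6.
Since ∠D is not acute, a triangle exists only if d > e; here d > e, so there is exactly one triangle.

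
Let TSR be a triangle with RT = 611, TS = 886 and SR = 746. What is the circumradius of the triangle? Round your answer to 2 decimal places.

By the law of cosines, cos T = (RT² + TS² − SR²) / (2·RT·TS) ≈ 0.55584, so ∠T ≈ 56.23°.
Circumradius = SR/(2 sin T) ≈ 448.7.

448.70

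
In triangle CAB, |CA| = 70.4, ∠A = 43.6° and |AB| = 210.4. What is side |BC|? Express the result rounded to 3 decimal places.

166.647

By the law of cosines, |BC|² = |CA|² + |AB|² − 2·|CA|·|AB|·cos A = 27771, so |BC| ≈ 166.65.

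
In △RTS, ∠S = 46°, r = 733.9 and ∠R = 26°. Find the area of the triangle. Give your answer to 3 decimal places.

area ≈ 420283.397

The third angle is ∠T = 180° − ∠S − ∠R = 108.00°.
Law of sines: t = r·sin T/sin R ≈ 1592.2.
Law of sines: s = r·sin S/sin R ≈ 1204.3.
Area = ½·r·t·sin S ≈ 4.2028e+05.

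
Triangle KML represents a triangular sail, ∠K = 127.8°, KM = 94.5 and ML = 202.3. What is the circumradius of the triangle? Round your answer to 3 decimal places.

128.013

Law of sines: sin L = KM·sin K/ML ≈ 0.36910.
Since ML ≥ KM, only the acute value applies: ∠L ≈ 21.66°.
Then ∠M = 180° − ∠K − ∠L ≈ 30.54°.
Law of sines gives LK = ML·sin M/sin K ≈ 130.1.
Circumradius = ML/(2 sin K) ≈ 128.01.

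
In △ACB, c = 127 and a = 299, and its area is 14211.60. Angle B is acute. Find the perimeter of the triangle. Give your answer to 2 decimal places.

660.88

From area = ½·a·c·sin B, we get sin B = 2·area/(a·c) ≈ 0.74851.
Taking the acute solution, ∠B ≈ 48.46°.
Law of cosines then gives b ≈ 234.88.
Perimeter = 299 + 127 + 234.88 = 660.88.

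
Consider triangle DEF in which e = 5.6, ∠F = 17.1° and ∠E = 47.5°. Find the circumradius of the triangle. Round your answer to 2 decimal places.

3.80

The third angle is ∠D = 180° − ∠E − ∠F = 115.40°.
Law of sines: d = e·sin D/sin E ≈ 6.8613.
Law of sines: f = e·sin F/sin E ≈ 2.2334.
Circumradius = e/(2 sin E) ≈ 3.7978.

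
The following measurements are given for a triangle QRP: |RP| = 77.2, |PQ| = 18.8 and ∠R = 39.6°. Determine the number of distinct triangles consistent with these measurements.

|RP|·sin R = 77.2·sin(39.6°) ≈ 49.21.
Since |PQ| = 18.8 < 49.21 = |RP| sin R, no triangle exists.

0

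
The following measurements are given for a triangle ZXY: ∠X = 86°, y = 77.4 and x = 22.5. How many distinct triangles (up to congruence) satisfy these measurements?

0

y·sin X = 77.4·sin(86°) ≈ 77.21.
Since x = 22.5 < 77.21 = y sin X, no triangle exists.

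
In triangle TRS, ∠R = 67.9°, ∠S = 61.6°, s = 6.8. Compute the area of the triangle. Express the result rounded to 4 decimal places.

The third angle is ∠T = 180° − ∠R − ∠S = 50.50°.
Law of sines: t = s·sin T/sin S ≈ 5.9649.
Law of sines: r = s·sin R/sin S ≈ 7.1624.
Area = ½·s·t·sin R ≈ 18.791.

area ≈ 18.7907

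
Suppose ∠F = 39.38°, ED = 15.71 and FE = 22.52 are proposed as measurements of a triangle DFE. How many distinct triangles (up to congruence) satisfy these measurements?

FE·sin F = 22.52·sin(39.38°) ≈ 14.29.
Since FE sin F < ED < FE (14.29 < 15.71 < 22.52), two triangles exist.

2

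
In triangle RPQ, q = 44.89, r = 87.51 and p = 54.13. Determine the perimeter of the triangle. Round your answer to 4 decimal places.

Perimeter = 87.51 + 54.13 + 44.89 = 186.53.

perimeter ≈ 186.5300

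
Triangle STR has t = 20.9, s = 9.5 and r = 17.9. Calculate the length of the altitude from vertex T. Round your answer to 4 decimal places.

8.1123

Semiperimeter p = (9.5 + 20.9 + 17.9)/2 = 24.15.
Heron's formula: area = √(24.15·14.65·3.25·6.25) ≈ 84.773.
The altitude from T has length 2·area/t ≈ 8.1123.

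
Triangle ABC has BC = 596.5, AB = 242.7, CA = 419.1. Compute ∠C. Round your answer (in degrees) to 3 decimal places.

∠C ≈ 19.068°

By the law of cosines, cos C = (BC² + CA² − AB²) / (2·BC·CA) ≈ 0.94513, so ∠C ≈ 19.07°.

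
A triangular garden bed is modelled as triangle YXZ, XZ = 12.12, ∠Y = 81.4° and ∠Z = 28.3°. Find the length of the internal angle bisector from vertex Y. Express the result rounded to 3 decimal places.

The third angle is ∠X = 180° − ∠Z − ∠Y = 70.30°.
Law of sines: ZY = XZ·sin X/sin Y ≈ 11.54.
Law of sines: YX = XZ·sin Z/sin Y ≈ 5.8113.
The bisector from Y has length 2·ZY·YX·cos(∠Y/2)/(ZY+YX) ≈ 5.8604.

5.860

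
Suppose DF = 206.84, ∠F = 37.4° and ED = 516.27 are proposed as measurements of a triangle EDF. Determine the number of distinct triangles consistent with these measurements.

DF·sin F = 206.84·sin(37.4°) ≈ 125.6.
Since ED ≥ DF, exactly one triangle exists.

1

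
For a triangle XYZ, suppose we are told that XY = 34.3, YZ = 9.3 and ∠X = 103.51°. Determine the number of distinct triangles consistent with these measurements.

0

XY·sin X = 34.3·sin(103.51°) ≈ 33.35.
Since ∠X is not acute, a triangle exists only if YZ > XY; here YZ ≤ XY, so there is no triangle.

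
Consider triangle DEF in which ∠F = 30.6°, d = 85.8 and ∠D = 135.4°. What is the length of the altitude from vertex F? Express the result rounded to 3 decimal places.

20.757

The third angle is ∠E = 180° − ∠F − ∠D = 14.00°.
Law of sines: e = d·sin E/sin D ≈ 29.562.
Law of sines: f = d·sin F/sin D ≈ 62.203.
Area = ½·d·e·sin F ≈ 645.57.
The altitude from F has length 2·area/f ≈ 20.757.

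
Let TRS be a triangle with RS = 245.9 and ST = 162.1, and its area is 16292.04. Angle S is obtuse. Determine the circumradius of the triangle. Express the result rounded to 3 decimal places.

From area = ½·RS·ST·sin S, we get sin S = 2·area/(RS·ST) ≈ 0.81746.
Taking the obtuse solution, ∠S ≈ 125.17°.
Law of cosines then gives TR ≈ 364.23.
Circumradius = TR/(2 sin S) ≈ 222.78.

222.781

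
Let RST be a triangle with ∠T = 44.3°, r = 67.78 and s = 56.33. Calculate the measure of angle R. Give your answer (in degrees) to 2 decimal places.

By the law of cosines, t² = r² + s² − 2·r·s·cos T = 2302.1, so t ≈ 47.98.
Law of cosines again: cos R = (s² + t² − r²)/(2·s·t) ≈ 0.16299, so ∠R ≈ 80.62°.

80.62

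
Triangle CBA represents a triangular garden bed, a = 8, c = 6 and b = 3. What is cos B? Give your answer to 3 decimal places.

cos B ≈ 0.948

By the law of cosines, cos B = (a² + c² − b²) / (2·a·c) ≈ 0.94792, so ∠B ≈ 18.57°.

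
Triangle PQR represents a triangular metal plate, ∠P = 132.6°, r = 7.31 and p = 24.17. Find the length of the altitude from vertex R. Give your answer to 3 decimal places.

13.703

Law of sines: sin R = r·sin P/p ≈ 0.22263.
Since p ≥ r, only the acute value applies: ∠R ≈ 12.86°.
Then ∠Q = 180° − ∠P − ∠R ≈ 34.54°.
Law of sines gives q = p·sin Q/sin P ≈ 18.615.
Area = ½·p·r·sin Q ≈ 50.084.
The altitude from R has length 2·area/r ≈ 13.703.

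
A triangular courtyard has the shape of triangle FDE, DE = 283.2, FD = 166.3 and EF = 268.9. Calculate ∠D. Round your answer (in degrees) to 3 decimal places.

67.826

By the law of cosines, cos D = (FD² + DE² − EF²) / (2·FD·DE) ≈ 0.37743, so ∠D ≈ 67.83°.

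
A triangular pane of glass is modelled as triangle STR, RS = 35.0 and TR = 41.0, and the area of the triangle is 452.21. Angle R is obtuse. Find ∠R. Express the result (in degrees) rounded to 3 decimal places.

140.931

From area = ½·TR·RS·sin R, we get sin R = 2·area/(TR·RS) ≈ 0.63026.
Taking the obtuse solution, ∠R ≈ 140.93°.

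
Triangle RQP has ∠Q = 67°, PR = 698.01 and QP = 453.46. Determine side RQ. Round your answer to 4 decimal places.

736.6316

Law of sines: sin R = QP·sin Q/PR ≈ 0.59800.
Since PR ≥ QP, only the acute value applies: ∠R ≈ 36.73°.
Then ∠P = 180° − ∠Q − ∠R ≈ 76.27°.
Law of sines gives RQ = PR·sin P/sin Q ≈ 736.63.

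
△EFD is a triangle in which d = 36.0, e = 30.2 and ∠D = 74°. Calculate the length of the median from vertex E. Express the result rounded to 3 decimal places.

Law of sines: sin E = e·sin D/d ≈ 0.80639.
Since d ≥ e, only the acute value applies: ∠E ≈ 53.74°.
Then ∠F = 180° − ∠D − ∠E ≈ 52.26°.
Law of sines gives f = d·sin F/sin D ≈ 29.614.
Median from E: ½√(2·f² + 2·d² − e²) ≈ 29.3.

m_E ≈ 29.300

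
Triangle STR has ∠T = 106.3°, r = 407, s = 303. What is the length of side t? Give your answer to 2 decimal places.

By the law of cosines, t² = r² + s² − 2·r·s·cos T = 3.2668e+05, so t ≈ 571.56.

571.56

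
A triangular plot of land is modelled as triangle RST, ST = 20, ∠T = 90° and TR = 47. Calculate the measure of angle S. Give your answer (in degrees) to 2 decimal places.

66.95

By the law of cosines, RS² = ST² + TR² − 2·ST·TR·cos T = 2609, so RS ≈ 51.078.
Law of cosines again: cos S = (RS² + ST² − TR²)/(2·RS·ST) ≈ 0.39156, so ∠S ≈ 66.95°.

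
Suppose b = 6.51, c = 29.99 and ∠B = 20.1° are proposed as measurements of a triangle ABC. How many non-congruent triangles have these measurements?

0

c·sin B = 29.99·sin(20.1°) ≈ 10.31.
Since b = 6.51 < 10.31 = c sin B, no triangle exists.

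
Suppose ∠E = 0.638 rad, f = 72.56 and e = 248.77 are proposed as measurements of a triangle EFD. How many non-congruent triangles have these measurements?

f·sin E = 72.56·sin(0.638 rad) ≈ 43.22.
Since e ≥ f, exactly one triangle exists.

1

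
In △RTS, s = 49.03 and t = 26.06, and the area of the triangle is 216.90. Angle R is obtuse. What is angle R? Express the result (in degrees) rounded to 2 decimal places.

From area = ½·t·s·sin R, we get sin R = 2·area/(t·s) ≈ 0.33951.
Taking the obtuse solution, ∠R ≈ 160.15°.

∠R ≈ 160.15°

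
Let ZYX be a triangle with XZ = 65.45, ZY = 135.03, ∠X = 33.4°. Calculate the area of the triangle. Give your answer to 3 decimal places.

area ≈ 3328.633

Law of sines: sin Y = XZ·sin X/ZY ≈ 0.26682.
Since ZY ≥ XZ, only the acute value applies: ∠Y ≈ 15.48°.
Then ∠Z = 180° − ∠X − ∠Y ≈ 131.12°.
Law of sines gives YX = ZY·sin Z/sin X ≈ 184.78.
Area = ½·ZY·XZ·sin Z ≈ 3328.6.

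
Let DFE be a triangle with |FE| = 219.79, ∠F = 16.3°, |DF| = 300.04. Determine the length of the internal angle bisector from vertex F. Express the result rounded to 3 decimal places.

By the law of cosines, |ED|² = |DF|² + |FE|² − 2·|DF|·|FE|·cos F = 11741, so |ED| ≈ 108.36.
The bisector from F has length 2·|DF|·|FE|·cos(∠F/2)/(|DF|+|FE|) ≈ 251.16.

251.158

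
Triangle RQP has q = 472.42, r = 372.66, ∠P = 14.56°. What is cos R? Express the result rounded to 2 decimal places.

By the law of cosines, p² = r² + q² − 2·r·q·cos P = 21260, so p ≈ 145.81.
Law of cosines again: cos R = (q² + p² − r²)/(2·q·p) ≈ 0.76627, so ∠R ≈ 39.98°.

cos R ≈ 0.77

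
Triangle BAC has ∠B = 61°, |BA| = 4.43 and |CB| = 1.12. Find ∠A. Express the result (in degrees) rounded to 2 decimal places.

14.14

By the law of cosines, |AC|² = |CB|² + |BA|² − 2·|CB|·|BA|·cos B = 16.068, so |AC| ≈ 4.0085.
Law of cosines again: cos A = (|BA|² + |AC|² − |CB|²)/(2·|BA|·|AC|) ≈ 0.96968, so ∠A ≈ 14.14°.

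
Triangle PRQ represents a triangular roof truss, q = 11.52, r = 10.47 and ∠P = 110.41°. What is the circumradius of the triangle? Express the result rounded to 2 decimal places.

9.64

By the law of cosines, p² = r² + q² − 2·r·q·cos P = 326.46, so p ≈ 18.068.
Area = ½·r·q·sin P ≈ 56.521.
Circumradius = p/(2 sin P) ≈ 9.6392.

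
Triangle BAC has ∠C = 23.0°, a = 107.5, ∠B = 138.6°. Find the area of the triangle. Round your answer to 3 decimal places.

The third angle is ∠A = 180° − ∠C − ∠B = 18.40°.
Law of sines: b = a·sin B/sin A ≈ 225.22.
Law of sines: c = a·sin C/sin A ≈ 133.07.
Area = ½·a·b·sin C ≈ 4730.1.

area ≈ 4730.062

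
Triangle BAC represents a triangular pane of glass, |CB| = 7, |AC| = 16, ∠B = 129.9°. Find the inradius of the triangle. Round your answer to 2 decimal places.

Law of sines: sin A = |CB|·sin B/|AC| ≈ 0.33563.
Since |AC| ≥ |CB|, only the acute value applies: ∠A ≈ 19.61°.
Then ∠C = 180° − ∠B − ∠A ≈ 30.49°.
Law of sines gives |BA| = |AC|·sin C/sin B ≈ 10.582.
Area = ½·|AC|·|CB|·sin C ≈ 28.413.
Semiperimeter s = (16+7+10.582)/2 = 16.791.
Inradius = area/s = 28.413/16.791 ≈ 1.6922.

r ≈ 1.69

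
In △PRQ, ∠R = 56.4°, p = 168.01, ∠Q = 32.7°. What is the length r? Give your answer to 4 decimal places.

139.9564

The third angle is ∠P = 180° − ∠R − ∠Q = 90.90°.
Law of sines: r = p·sin R/sin P ≈ 139.96.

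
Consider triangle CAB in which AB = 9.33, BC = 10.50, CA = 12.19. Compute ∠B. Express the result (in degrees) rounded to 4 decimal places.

∠B ≈ 75.6069°

By the law of cosines, cos B = (AB² + BC² − CA²) / (2·AB·BC) ≈ 0.24857, so ∠B ≈ 75.61°.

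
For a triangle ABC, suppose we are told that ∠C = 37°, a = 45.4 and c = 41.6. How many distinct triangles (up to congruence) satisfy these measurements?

a·sin C = 45.4·sin(37°) ≈ 27.32.
Since a sin C < c < a (27.32 < 41.6 < 45.4), two triangles exist.

2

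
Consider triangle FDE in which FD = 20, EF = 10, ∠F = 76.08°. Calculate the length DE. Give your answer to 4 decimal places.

20.0941

By the law of cosines, DE² = EF² + FD² − 2·EF·FD·cos F = 403.77, so DE ≈ 20.094.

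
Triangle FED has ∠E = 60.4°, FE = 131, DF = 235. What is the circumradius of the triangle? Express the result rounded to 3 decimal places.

R ≈ 135.136

Law of sines: sin D = FE·sin E/DF ≈ 0.48470.
Since DF ≥ FE, only the acute value applies: ∠D ≈ 28.99°.
Then ∠F = 180° − ∠E − ∠D ≈ 90.61°.
Law of sines gives ED = DF·sin F/sin E ≈ 270.26.
Circumradius = DF/(2 sin E) ≈ 135.14.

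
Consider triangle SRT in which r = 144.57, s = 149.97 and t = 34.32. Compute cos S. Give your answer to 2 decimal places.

By the law of cosines, cos S = (r² + t² − s²) / (2·r·t) ≈ -0.04158, so ∠S ≈ 92.38°.

-0.04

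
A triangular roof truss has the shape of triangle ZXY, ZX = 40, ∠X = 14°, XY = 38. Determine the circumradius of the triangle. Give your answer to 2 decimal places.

20.07

By the law of cosines, YZ² = ZX² + XY² − 2·ZX·XY·cos X = 94.301, so YZ ≈ 9.7109.
Area = ½·ZX·XY·sin X ≈ 183.86.
Circumradius = YZ/(2 sin X) ≈ 20.07.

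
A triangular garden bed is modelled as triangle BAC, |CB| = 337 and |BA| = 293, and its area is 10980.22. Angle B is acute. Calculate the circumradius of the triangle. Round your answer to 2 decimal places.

From area = ½·|CB|·|BA|·sin B, we get sin B = 2·area/(|CB|·|BA|) ≈ 0.22240.
Taking the acute solution, ∠B ≈ 12.85°.
Law of cosines then gives |AC| ≈ 82.958.
Circumradius = |AC|/(2 sin B) ≈ 186.5.

186.50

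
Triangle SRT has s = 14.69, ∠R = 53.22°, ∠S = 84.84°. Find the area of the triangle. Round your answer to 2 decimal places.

area ≈ 57.99

The third angle is ∠T = 180° − ∠S − ∠R = 41.94°.
Law of sines: r = s·sin R/sin S ≈ 11.814.
Law of sines: t = s·sin T/sin S ≈ 9.858.
Area = ½·s·r·sin T ≈ 57.994.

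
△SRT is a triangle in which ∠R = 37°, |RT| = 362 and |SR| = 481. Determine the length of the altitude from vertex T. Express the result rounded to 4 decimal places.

217.8570

By the law of cosines, |TS|² = |SR|² + |RT|² − 2·|SR|·|RT|·cos R = 84285, so |TS| ≈ 290.32.
Area = ½·|SR|·|RT|·sin R ≈ 52395.
The altitude from T has length 2·area/|SR| ≈ 217.86.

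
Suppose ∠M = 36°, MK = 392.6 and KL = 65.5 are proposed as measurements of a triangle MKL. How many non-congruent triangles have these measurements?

0

MK·sin M = 392.6·sin(36°) ≈ 230.8.
Since KL = 65.5 < 230.8 = MK sin M, no triangle exists.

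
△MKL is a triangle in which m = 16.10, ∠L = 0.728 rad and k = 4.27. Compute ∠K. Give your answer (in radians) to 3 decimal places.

By the law of cosines, l² = m² + k² − 2·m·k·cos L = 174.8, so l ≈ 13.221.
Law of cosines again: cos K = (l² + m² − k²)/(2·l·m) ≈ 0.97664, so ∠K ≈ 0.217 rad.

∠K ≈ 0.217 rad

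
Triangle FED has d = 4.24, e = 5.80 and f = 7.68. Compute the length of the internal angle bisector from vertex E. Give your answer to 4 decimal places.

4.9853

By the law of cosines, cos E = (d² + f² − e²) / (2·d·f) ≈ 0.66517, so ∠E ≈ 48.30°.
The bisector from E has length 2·d·f·cos(∠E/2)/(d+f) ≈ 4.9853.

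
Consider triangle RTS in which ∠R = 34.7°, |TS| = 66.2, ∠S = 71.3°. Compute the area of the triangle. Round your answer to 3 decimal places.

3504.681

The third angle is ∠T = 180° − ∠S − ∠R = 74.00°.
Law of sines: |SR| = |TS|·sin T/sin R ≈ 111.78.
Law of sines: |RT| = |TS|·sin S/sin R ≈ 110.15.
Area = ½·|TS|·|SR|·sin S ≈ 3504.7.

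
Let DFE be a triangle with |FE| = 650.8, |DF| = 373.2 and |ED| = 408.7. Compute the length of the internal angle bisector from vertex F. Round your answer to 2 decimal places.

451.87

By the law of cosines, cos F = (|DF|² + |FE|² − |ED|²) / (2·|DF|·|FE|) ≈ 0.81478, so ∠F ≈ 35.43°.
The bisector from F has length 2·|DF|·|FE|·cos(∠F/2)/(|DF|+|FE|) ≈ 451.87.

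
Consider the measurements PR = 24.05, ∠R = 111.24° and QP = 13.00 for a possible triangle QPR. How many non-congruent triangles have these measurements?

PR·sin R = 24.05·sin(111.24°) ≈ 22.42.
Since ∠R is not acute, a triangle exists only if QP > PR; here QP ≤ PR, so there is no triangle.

0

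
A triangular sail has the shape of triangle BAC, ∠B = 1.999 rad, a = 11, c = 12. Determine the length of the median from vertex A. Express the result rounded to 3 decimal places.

m_A ≈ 15.135

By the law of cosines, b² = a² + c² − 2·a·c·cos B = 374.62, so b ≈ 19.355.
Median from A: ½√(2·c² + 2·b² − a²) ≈ 15.135.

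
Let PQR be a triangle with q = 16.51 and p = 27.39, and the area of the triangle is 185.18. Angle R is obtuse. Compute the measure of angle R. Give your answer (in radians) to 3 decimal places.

∠R ≈ 2.182 rad

From area = ½·p·q·sin R, we get sin R = 2·area/(p·q) ≈ 0.81900.
Taking the obtuse solution, ∠R ≈ 2.182 rad.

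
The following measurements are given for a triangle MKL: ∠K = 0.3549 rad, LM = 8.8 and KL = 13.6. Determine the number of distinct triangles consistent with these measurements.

2

KL·sin K = 13.6·sin(0.3549 rad) ≈ 4.726.
Since KL sin K < LM < KL (4.726 < 8.8 < 13.6), two triangles exist.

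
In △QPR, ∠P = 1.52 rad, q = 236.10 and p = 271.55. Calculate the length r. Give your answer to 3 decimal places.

Law of sines: sin Q = q·sin P/p ≈ 0.86833.
Since p ≥ q, only the acute value applies: ∠Q ≈ 1.052 rad.
Then ∠R = π − ∠P − ∠Q ≈ 0.570 rad.
Law of sines gives r = p·sin R/sin P ≈ 146.67.

146.672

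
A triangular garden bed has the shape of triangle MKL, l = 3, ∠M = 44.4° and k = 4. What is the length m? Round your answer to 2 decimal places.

By the law of cosines, m² = k² + l² − 2·k·l·cos M = 7.8527, so m ≈ 2.8023.

2.80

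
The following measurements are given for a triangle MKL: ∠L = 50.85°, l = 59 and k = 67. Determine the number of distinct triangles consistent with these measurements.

k·sin L = 67·sin(50.85°) ≈ 51.96.
Since k sin L < l < k (51.96 < 59 < 67), two triangles exist.

2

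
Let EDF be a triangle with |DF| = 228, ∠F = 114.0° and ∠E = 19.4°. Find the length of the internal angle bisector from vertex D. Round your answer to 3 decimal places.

307.138

The third angle is ∠D = 180° − ∠F − ∠E = 46.60°.
Law of sines: |FE| = |DF|·sin D/sin E ≈ 498.73.
Law of sines: |ED| = |DF|·sin F/sin E ≈ 627.07.
The bisector from D has length 2·|ED|·|DF|·cos(∠D/2)/(|ED|+|DF|) ≈ 307.14.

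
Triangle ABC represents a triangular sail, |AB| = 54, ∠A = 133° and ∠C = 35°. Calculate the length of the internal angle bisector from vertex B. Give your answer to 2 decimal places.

t_B ≈ 60.20

The third angle is ∠B = 180° − ∠C − ∠A = 12.00°.
Law of sines: |BC| = |AB|·sin A/sin C ≈ 68.854.
Law of sines: |CA| = |AB|·sin B/sin C ≈ 19.574.
The bisector from B has length 2·|AB|·|BC|·cos(∠B/2)/(|AB|+|BC|) ≈ 60.197.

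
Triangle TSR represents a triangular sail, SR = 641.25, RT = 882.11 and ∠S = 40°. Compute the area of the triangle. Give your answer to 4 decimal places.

area ≈ 261967.9164

Law of sines: sin T = SR·sin S/RT ≈ 0.46727.
Since RT ≥ SR, only the acute value applies: ∠T ≈ 27.86°.
Then ∠R = 180° − ∠S − ∠T ≈ 112.14°.
Law of sines gives TS = RT·sin R/sin S ≈ 1271.1.
Area = ½·RT·SR·sin R ≈ 2.6197e+05.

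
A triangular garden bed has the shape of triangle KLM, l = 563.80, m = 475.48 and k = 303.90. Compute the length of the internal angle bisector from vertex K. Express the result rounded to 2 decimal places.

495.13

By the law of cosines, cos K = (l² + m² − k²) / (2·l·m) ≈ 0.84229, so ∠K ≈ 0.569 rad.
The bisector from K has length 2·l·m·cos(∠K/2)/(l+m) ≈ 495.13.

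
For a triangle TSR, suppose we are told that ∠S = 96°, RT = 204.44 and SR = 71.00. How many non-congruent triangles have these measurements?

SR·sin S = 71.00·sin(96°) ≈ 70.61.
Since ∠S is not acute, a triangle exists only if RT > SR; here RT > SR, so there is exactly one triangle.

1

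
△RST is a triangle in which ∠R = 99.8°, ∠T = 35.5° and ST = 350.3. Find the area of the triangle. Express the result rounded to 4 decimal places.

25432.4014

The third angle is ∠S = 180° − ∠T − ∠R = 44.70°.
Law of sines: TR = ST·sin S/sin R ≈ 250.05.
Law of sines: RS = ST·sin T/sin R ≈ 206.43.
Area = ½·ST·TR·sin T ≈ 25432.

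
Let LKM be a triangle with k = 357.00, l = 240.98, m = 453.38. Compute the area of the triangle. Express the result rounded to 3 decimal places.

Semiperimeter s = (240.98 + 357 + 453.38)/2 = 525.68.
Heron's formula: area = √(525.68·284.7·168.68·72.3) ≈ 42722.

area ≈ 42722.377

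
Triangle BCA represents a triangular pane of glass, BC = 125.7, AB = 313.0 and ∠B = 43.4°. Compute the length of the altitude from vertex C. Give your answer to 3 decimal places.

h_C ≈ 86.367

By the law of cosines, CA² = AB² + BC² − 2·AB·BC·cos B = 56597, so CA ≈ 237.9.
Area = ½·AB·BC·sin B ≈ 13516.
The altitude from C has length 2·area/AB ≈ 86.367.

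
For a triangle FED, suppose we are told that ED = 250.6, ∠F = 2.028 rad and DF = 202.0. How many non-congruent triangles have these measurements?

DF·sin F = 202.0·sin(2.028 rad) ≈ 181.3.
Since ∠F is not acute, a triangle exists only if ED > DF; here ED > DF, so there is exactly one triangle.

1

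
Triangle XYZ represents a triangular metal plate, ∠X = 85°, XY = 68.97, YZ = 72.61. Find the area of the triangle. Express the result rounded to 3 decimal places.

area ≈ 1013.259

Law of sines: sin Z = XY·sin X/YZ ≈ 0.94625.
Since YZ ≥ XY, only the acute value applies: ∠Z ≈ 71.13°.
Then ∠Y = 180° − ∠X − ∠Z ≈ 23.87°.
Law of sines gives ZX = YZ·sin Y/sin X ≈ 29.495.
Area = ½·YZ·XY·sin Y ≈ 1013.3.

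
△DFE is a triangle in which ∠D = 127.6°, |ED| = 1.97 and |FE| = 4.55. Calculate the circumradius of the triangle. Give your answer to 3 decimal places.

Law of sines: sin F = |ED|·sin D/|FE| ≈ 0.34304.
Since |FE| ≥ |ED|, only the acute value applies: ∠F ≈ 20.06°.
Then ∠E = 180° − ∠D − ∠F ≈ 32.34°.
Law of sines gives |DF| = |FE|·sin E/sin D ≈ 3.0719.
Circumradius = |FE|/(2 sin D) ≈ 2.8714.

R ≈ 2.871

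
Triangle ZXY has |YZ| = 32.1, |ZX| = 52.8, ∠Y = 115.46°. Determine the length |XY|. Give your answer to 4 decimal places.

Law of sines: sin X = |YZ|·sin Y/|ZX| ≈ 0.54891.
Since |ZX| ≥ |YZ|, only the acute value applies: ∠X ≈ 33.29°.
Then ∠Z = 180° − ∠Y − ∠X ≈ 31.25°.
Law of sines gives |XY| = |ZX|·sin Z/sin Y ≈ 30.335.

30.3352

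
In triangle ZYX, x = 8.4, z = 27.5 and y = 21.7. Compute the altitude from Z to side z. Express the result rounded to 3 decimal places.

Semiperimeter s = (27.5 + 21.7 + 8.4)/2 = 28.8.
Heron's formula: area = √(28.8·1.3·7.1·20.4) ≈ 73.64.
The altitude from Z has length 2·area/z ≈ 5.3556.

h_Z ≈ 5.356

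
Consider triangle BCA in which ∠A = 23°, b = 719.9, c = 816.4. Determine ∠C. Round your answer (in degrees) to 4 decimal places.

∠C ≈ 95.6574°

By the law of cosines, a² = b² + c² − 2·b·c·cos A = 1.0276e+05, so a ≈ 320.55.
Law of cosines again: cos C = (a² + b² − c²)/(2·a·b) ≈ -0.09858, so ∠C ≈ 95.66°.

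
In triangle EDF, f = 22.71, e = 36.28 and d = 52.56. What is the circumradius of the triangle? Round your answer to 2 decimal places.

R ≈ 31.84

By the law of cosines, cos E = (d² + f² − e²) / (2·d·f) ≈ 0.82188, so ∠E ≈ 0.606 rad.
Circumradius = e/(2 sin E) ≈ 31.844.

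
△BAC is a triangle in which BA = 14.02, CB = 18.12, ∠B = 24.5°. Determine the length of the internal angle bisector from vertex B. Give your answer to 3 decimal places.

t_B ≈ 15.449

By the law of cosines, AC² = CB² + BA² − 2·CB·BA·cos B = 62.557, so AC ≈ 7.9093.
The bisector from B has length 2·CB·BA·cos(∠B/2)/(CB+BA) ≈ 15.449.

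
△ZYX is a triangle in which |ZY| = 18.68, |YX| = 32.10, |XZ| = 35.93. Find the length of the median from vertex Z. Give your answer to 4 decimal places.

Median from Z: ½√(2·|XZ|² + 2·|ZY|² − |YX|²) ≈ 23.714.

m_Z ≈ 23.7139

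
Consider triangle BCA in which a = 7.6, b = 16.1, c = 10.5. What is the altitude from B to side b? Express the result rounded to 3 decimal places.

h_B ≈ 4.068

Semiperimeter s = (16.1 + 10.5 + 7.6)/2 = 17.1.
Heron's formula: area = √(17.1·1·6.6·9.5) ≈ 32.744.
The altitude from B has length 2·area/b ≈ 4.0676.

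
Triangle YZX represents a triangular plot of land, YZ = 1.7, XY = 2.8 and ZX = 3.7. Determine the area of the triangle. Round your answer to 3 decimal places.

2.262

Semiperimeter s = (3.7 + 2.8 + 1.7)/2 = 4.1.
Heron's formula: area = √(4.1·0.4·1.3·2.4) ≈ 2.262.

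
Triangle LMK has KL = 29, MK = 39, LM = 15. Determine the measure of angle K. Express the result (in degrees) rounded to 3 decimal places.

∠K ≈ 19.137°

By the law of cosines, cos K = (MK² + KL² − LM²) / (2·MK·KL) ≈ 0.94474, so ∠K ≈ 19.14°.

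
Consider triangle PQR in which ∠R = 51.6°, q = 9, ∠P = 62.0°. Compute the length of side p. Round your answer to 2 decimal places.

The third angle is ∠Q = 180° − ∠R − ∠P = 66.40°.
Law of sines: p = q·sin P/sin Q ≈ 8.6718.

8.67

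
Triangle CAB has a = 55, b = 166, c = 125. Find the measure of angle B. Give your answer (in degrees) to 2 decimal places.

∠B ≈ 130.37°

By the law of cosines, cos B = (c² + a² − b²) / (2·c·a) ≈ -0.64771, so ∠B ≈ 130.37°.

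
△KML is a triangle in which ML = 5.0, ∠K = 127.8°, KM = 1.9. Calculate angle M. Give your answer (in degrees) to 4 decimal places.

∠M ≈ 34.7268°

Law of sines: sin L = KM·sin K/ML ≈ 0.30026.
Since ML ≥ KM, only the acute value applies: ∠L ≈ 17.47°.
Then ∠M = 180° − ∠K − ∠L ≈ 34.73°.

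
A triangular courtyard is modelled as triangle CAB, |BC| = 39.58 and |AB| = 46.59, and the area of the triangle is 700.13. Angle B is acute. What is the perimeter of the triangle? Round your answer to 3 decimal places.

From area = ½·|AB|·|BC|·sin B, we get sin B = 2·area/(|AB|·|BC|) ≈ 0.75935.
Taking the acute solution, ∠B ≈ 49.41°.
Law of cosines then gives |CA| ≈ 36.571.
Perimeter = 46.59 + 39.58 + 36.571 = 122.74.

122.741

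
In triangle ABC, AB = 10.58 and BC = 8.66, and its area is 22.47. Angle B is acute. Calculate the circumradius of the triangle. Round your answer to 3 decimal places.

R ≈ 5.321

From area = ½·AB·BC·sin B, we get sin B = 2·area/(AB·BC) ≈ 0.49049.
Taking the acute solution, ∠B ≈ 29.37°.
Law of cosines then gives CA ≈ 5.2195.
Circumradius = CA/(2 sin B) ≈ 5.3207.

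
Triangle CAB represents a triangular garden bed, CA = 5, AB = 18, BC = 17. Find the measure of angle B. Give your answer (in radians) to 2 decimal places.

By the law of cosines, cos B = (AB² + BC² − CA²) / (2·AB·BC) ≈ 0.96078, so ∠B ≈ 0.281 rad.

0.28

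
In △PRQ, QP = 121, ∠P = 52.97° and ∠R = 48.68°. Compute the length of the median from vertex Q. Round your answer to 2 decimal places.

The third angle is ∠Q = 180° − ∠P − ∠R = 78.35°.
Law of sines: RQ = QP·sin P/sin R ≈ 128.62.
Law of sines: PR = QP·sin Q/sin R ≈ 157.79.
Median from Q: ½√(2·RQ² + 2·QP² − PR²) ≈ 96.785.

96.78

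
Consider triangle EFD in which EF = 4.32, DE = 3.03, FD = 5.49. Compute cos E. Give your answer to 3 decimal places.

By the law of cosines, cos E = (DE² + EF² − FD²) / (2·DE·EF) ≈ -0.08773, so ∠E ≈ 95.03°.

-0.088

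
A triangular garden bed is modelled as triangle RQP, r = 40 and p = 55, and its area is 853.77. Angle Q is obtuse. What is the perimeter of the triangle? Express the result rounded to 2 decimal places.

From area = ½·p·r·sin Q, we get sin Q = 2·area/(p·r) ≈ 0.77615.
Taking the obtuse solution, ∠Q ≈ 129.09°.
Law of cosines then gives q ≈ 86.02.
Perimeter = 40 + 86.02 + 55 = 181.02.

181.02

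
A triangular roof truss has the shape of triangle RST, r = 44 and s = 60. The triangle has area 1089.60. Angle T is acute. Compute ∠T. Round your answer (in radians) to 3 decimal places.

∠T ≈ 0.971 rad

From area = ½·r·s·sin T, we get sin T = 2·area/(r·s) ≈ 0.82545.
Taking the acute solution, ∠T ≈ 0.9710 rad.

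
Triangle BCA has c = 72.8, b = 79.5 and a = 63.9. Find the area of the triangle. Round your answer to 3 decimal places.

2196.314

Semiperimeter s = (79.5 + 72.8 + 63.9)/2 = 108.1.
Heron's formula: area = √(108.1·28.6·35.3·44.2) ≈ 2196.3.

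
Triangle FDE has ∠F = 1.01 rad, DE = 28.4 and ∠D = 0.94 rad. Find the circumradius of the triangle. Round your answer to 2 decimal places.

R ≈ 16.77

The third angle is ∠E = π − ∠F − ∠D = 1.192 rad.
Law of sines: EF = DE·sin D/sin F ≈ 27.083.
Law of sines: FD = DE·sin E/sin F ≈ 31.154.
Circumradius = DE/(2 sin F) ≈ 16.768.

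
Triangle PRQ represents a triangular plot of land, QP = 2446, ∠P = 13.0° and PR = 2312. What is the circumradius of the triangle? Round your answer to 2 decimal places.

1233.23

By the law of cosines, RQ² = QP² + PR² − 2·QP·PR·cos P = 3.0784e+05, so RQ ≈ 554.83.
Area = ½·QP·PR·sin P ≈ 6.3607e+05.
Circumradius = RQ/(2 sin P) ≈ 1233.2.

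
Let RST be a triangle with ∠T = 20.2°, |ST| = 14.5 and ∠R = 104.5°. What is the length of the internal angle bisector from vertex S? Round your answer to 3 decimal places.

The third angle is ∠S = 180° − ∠T − ∠R = 55.30°.
Law of sines: |TR| = |ST|·sin S/sin R ≈ 12.313.
Law of sines: |RS| = |ST|·sin T/sin R ≈ 5.1715.
The bisector from S has length 2·|RS|·|ST|·cos(∠S/2)/(|RS|+|ST|) ≈ 6.7533.

6.753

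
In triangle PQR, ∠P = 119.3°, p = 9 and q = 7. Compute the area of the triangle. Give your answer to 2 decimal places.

9.73

Law of sines: sin Q = q·sin P/p ≈ 0.67828.
Since p ≥ q, only the acute value applies: ∠Q ≈ 42.71°.
Then ∠R = 180° − ∠P − ∠Q ≈ 17.99°.
Law of sines gives r = p·sin R/sin P ≈ 3.1876.
Area = ½·p·q·sin R ≈ 9.7293.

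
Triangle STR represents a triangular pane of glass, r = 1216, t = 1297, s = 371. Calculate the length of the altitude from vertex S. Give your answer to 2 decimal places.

1212.75

Semiperimeter p = (371 + 1297 + 1216)/2 = 1442.
Heron's formula: area = √(1442·1071·145·226) ≈ 2.2497e+05.
The altitude from S has length 2·area/s ≈ 1212.8.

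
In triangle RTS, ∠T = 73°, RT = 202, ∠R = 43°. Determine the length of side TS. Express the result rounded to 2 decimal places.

The third angle is ∠S = 180° − ∠R − ∠T = 64.00°.
Law of sines: TS = RT·sin R/sin S ≈ 153.28.

153.28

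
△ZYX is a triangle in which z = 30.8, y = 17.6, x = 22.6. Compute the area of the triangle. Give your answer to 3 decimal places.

Semiperimeter s = (30.8 + 17.6 + 22.6)/2 = 35.5.
Heron's formula: area = √(35.5·4.7·17.9·12.9) ≈ 196.28.

area ≈ 196.284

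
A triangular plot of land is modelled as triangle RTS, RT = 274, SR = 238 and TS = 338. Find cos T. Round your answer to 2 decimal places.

By the law of cosines, cos T = (RT² + TS² − SR²) / (2·RT·TS) ≈ 0.71630, so ∠T ≈ 44.25°.

cos T ≈ 0.72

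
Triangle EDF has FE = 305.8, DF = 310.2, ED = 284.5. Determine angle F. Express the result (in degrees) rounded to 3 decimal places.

By the law of cosines, cos F = (DF² + FE² − ED²) / (2·DF·FE) ≈ 0.57347, so ∠F ≈ 55.01°.

∠F ≈ 55.008°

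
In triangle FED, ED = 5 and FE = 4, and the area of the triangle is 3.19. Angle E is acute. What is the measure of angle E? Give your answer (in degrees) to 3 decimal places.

∠E ≈ 18.602°

From area = ½·FE·ED·sin E, we get sin E = 2·area/(FE·ED) ≈ 0.31900.
Taking the acute solution, ∠E ≈ 18.60°.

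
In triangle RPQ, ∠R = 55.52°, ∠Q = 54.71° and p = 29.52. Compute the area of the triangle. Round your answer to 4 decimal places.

The third angle is ∠P = 180° − ∠Q − ∠R = 69.77°.
Law of sines: r = p·sin R/sin P ≈ 25.934.
Law of sines: q = p·sin Q/sin P ≈ 25.679.
Area = ½·p·r·sin Q ≈ 312.44.

312.4426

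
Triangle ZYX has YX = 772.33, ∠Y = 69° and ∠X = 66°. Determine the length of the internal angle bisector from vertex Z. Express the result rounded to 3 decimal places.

The third angle is ∠Z = 180° − ∠Y − ∠X = 45.00°.
Law of sines: XZ = YX·sin Y/sin Z ≈ 1019.7.
Law of sines: ZY = YX·sin X/sin Z ≈ 997.81.
The bisector from Z has length 2·XZ·ZY·cos(∠Z/2)/(XZ+ZY) ≈ 931.86.

t_Z ≈ 931.856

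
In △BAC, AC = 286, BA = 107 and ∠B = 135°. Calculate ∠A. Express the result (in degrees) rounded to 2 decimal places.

∠A ≈ 29.66°

Law of sines: sin C = BA·sin B/AC ≈ 0.26455.
Since AC ≥ BA, only the acute value applies: ∠C ≈ 15.34°.
Then ∠A = 180° − ∠B − ∠C ≈ 29.66°.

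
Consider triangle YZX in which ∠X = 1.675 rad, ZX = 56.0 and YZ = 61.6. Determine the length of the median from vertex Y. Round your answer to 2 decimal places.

m_Y ≈ 36.38

Law of sines: sin Y = ZX·sin X/YZ ≈ 0.90416.
Since YZ ≥ ZX, only the acute value applies: ∠Y ≈ 1.129 rad.
Then ∠Z = π − ∠X − ∠Y ≈ 0.337 rad.
Law of sines gives XY = YZ·sin Z/sin X ≈ 20.49.
Median from Y: ½√(2·XY² + 2·YZ² − ZX²) ≈ 36.376.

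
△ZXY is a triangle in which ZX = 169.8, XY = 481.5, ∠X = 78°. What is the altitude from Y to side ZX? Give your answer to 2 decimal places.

By the law of cosines, YZ² = ZX² + XY² − 2·ZX·XY·cos X = 2.2668e+05, so YZ ≈ 476.11.
Area = ½·ZX·XY·sin X ≈ 39986.
The altitude from Y has length 2·area/ZX ≈ 470.98.

470.98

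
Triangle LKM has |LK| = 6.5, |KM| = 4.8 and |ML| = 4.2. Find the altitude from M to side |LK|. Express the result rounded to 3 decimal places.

h_M ≈ 3.099

Semiperimeter s = (4.8 + 4.2 + 6.5)/2 = 7.75.
Heron's formula: area = √(7.75·2.95·3.55·1.25) ≈ 10.072.
The altitude from M has length 2·area/|LK| ≈ 3.0992.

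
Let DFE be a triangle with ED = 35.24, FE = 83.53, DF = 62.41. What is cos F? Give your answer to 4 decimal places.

By the law of cosines, cos F = (DF² + FE² − ED²) / (2·DF·FE) ≈ 0.92367, so ∠F ≈ 0.393 rad.

0.9237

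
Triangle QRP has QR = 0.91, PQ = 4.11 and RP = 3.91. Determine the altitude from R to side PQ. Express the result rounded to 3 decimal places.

Semiperimeter s = (3.91 + 4.11 + 0.91)/2 = 4.465.
Heron's formula: area = √(4.465·0.555·0.355·3.555) ≈ 1.7684.
The altitude from R has length 2·area/PQ ≈ 0.86056.

0.861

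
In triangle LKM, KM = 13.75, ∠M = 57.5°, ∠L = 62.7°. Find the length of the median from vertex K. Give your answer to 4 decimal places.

11.6178

The third angle is ∠K = 180° − ∠M − ∠L = 59.80°.
Law of sines: ML = KM·sin K/sin L ≈ 13.373.
Law of sines: LK = KM·sin M/sin L ≈ 13.05.
Median from K: ½√(2·LK² + 2·KM² − ML²) ≈ 11.618.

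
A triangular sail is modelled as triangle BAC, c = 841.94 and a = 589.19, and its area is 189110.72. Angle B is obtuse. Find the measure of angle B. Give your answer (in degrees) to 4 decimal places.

∠B ≈ 130.3196°

From area = ½·a·c·sin B, we get sin B = 2·area/(a·c) ≈ 0.76245.
Taking the obtuse solution, ∠B ≈ 130.32°.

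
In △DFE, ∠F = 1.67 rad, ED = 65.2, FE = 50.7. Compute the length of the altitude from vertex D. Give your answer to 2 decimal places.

Law of sines: sin D = FE·sin F/ED ≈ 0.77378.
Since ED ≥ FE, only the acute value applies: ∠D ≈ 0.885 rad.
Then ∠E = π − ∠F − ∠D ≈ 0.587 rad.
Law of sines gives DF = ED·sin E/sin F ≈ 36.28.
Area = ½·ED·FE·sin E ≈ 915.16.
The altitude from D has length 2·area/FE ≈ 36.101.

h_D ≈ 36.10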